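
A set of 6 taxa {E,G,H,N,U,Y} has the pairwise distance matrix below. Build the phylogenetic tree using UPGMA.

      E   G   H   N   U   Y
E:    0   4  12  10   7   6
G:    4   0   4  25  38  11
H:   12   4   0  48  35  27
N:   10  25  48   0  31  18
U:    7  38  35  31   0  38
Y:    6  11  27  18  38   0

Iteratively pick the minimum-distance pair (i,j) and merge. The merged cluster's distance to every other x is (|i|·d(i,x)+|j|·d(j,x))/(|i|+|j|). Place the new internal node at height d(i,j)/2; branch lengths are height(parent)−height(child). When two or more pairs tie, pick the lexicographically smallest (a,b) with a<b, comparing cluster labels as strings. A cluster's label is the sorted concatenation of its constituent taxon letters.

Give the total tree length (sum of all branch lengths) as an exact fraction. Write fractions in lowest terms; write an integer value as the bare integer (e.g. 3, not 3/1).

6691/120

1. join E+G (d=4) ⇒ EG; edges |E|=2, |G|=2
  updated: d(EG,H)=8, d(EG,N)=35/2, d(EG,U)=45/2, d(EG,Y)=17/2
2. join EG+H (d=8) ⇒ EGH; edges |EG|=2, |H|=4
  updated: d(EGH,N)=83/3, d(EGH,U)=80/3, d(EGH,Y)=44/3
3. join EGH+Y (d=44/3) ⇒ EGHY; edges |EGH|=10/3, |Y|=22/3
  updated: d(EGHY,N)=101/4, d(EGHY,U)=59/2
4. join EGHY+N (d=101/4) ⇒ EGHNY; edges |EGHY|=127/24, |N|=101/8
  updated: d(EGHNY,U)=149/5
5. join EGHNY+U (d=149/5) ⇒ EGHNUY; edges |EGHNY|=91/40, |U|=149/10
final tree: (((((E:2,G:2):2,H:4):10/3,Y:22/3):127/24,N:101/8):91/40,U:149/10)
total length: 6691/120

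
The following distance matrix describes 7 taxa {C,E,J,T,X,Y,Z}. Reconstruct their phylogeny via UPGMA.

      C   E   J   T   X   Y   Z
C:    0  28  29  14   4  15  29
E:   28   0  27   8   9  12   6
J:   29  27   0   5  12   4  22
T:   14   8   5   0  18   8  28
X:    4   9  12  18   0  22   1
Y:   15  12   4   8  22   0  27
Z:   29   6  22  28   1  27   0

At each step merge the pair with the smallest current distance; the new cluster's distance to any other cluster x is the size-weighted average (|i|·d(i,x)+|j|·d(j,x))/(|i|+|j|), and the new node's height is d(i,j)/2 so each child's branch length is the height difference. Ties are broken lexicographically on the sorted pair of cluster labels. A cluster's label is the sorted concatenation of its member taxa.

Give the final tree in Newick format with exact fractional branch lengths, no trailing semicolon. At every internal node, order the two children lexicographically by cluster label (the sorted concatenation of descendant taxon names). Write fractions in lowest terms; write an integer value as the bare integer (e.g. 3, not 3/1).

((C:29/3,((J:2,Y:2):5/4,T:13/4):77/12):5/24,(E:15/4,(X:1/2,Z:1/2):13/4):49/8)

1. join X+Z (d=1) ⇒ XZ; edges |X|=1/2, |Z|=1/2
  updated: d(C,XZ)=33/2, d(E,XZ)=15/2, d(J,XZ)=17, d(T,XZ)=23, d(XZ,Y)=49/2
2. join J+Y (d=4) ⇒ JY; edges |J|=2, |Y|=2
  updated: d(C,JY)=22, d(E,JY)=39/2, d(JY,T)=13/2, d(JY,XZ)=83/4
3. join JY+T (d=13/2) ⇒ JTY; edges |JY|=5/4, |T|=13/4
  updated: d(C,JTY)=58/3, d(E,JTY)=47/3, d(JTY,XZ)=43/2
4. join E+XZ (d=15/2) ⇒ EXZ; edges |E|=15/4, |XZ|=13/4
  updated: d(C,EXZ)=61/3, d(EXZ,JTY)=176/9
5. join C+JTY (d=58/3) ⇒ CJTY; edges |C|=29/3, |JTY|=77/12
  updated: d(CJTY,EXZ)=79/4
6. join CJTY+EXZ (d=79/4) ⇒ CEJTXYZ; edges |CJTY|=5/24, |EXZ|=49/8
final tree: ((C:29/3,((J:2,Y:2):5/4,T:13/4):77/12):5/24,(E:15/4,(X:1/2,Z:1/2):13/4):49/8)
total length: 467/12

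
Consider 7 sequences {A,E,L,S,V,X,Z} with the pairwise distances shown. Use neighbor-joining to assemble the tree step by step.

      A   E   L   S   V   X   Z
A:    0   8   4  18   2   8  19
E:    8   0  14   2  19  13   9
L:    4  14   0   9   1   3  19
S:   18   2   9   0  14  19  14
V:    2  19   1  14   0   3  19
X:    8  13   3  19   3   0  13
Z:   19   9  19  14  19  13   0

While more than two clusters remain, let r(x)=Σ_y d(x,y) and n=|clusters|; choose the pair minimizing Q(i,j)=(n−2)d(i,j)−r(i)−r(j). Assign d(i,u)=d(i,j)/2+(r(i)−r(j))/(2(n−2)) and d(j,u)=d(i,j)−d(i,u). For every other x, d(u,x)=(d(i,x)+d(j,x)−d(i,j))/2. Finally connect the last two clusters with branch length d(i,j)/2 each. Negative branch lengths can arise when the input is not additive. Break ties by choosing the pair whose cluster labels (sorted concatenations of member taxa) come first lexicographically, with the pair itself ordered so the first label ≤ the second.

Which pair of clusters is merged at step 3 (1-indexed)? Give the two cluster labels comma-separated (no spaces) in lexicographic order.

ESZ,X

iteration 1: select E,S (d=2, Q=-131); attach at lengths (-1/10, 21/10); label the merged cluster ES
  updated: d(A,ES)=12, d(ES,L)=21/2, d(ES,V)=31/2, d(ES,X)=15, d(ES,Z)=21/2
iteration 2: select ES,Z (d=21/2, Q=-102); attach at lengths (25/8, 59/8); label the merged cluster ESZ
  updated: d(A,ESZ)=41/4, d(ESZ,L)=19/2, d(ESZ,V)=12, d(ESZ,X)=35/4
iteration 3: select ESZ,X (d=35/4, Q=-37); attach at lengths (22/3, 17/12); label the merged cluster ESXZ
  updated: d(A,ESXZ)=19/4, d(ESXZ,L)=15/8, d(ESXZ,V)=25/8
iteration 4: select A,V (d=2, Q=-103/8); attach at lengths (69/32, -5/32); label the merged cluster AV
  updated: d(AV,ESXZ)=47/16, d(AV,L)=3/2
iteration 5: select AV,ESXZ (d=47/16, Q=-101/16); attach at lengths (41/32, 53/32); label the merged cluster AESVXZ
  updated: d(AESVXZ,L)=7/32
iteration 6: select AESVXZ,L (d=7/32); attach at lengths (7/64, 7/64); label the merged cluster AELSVXZ
final tree: (((A:69/32,V:-5/32):41/32,(((E:-1/10,S:21/10):25/8,Z:59/8):22/3,X:17/12):53/32):7/64,L:7/64)
total length: 845/32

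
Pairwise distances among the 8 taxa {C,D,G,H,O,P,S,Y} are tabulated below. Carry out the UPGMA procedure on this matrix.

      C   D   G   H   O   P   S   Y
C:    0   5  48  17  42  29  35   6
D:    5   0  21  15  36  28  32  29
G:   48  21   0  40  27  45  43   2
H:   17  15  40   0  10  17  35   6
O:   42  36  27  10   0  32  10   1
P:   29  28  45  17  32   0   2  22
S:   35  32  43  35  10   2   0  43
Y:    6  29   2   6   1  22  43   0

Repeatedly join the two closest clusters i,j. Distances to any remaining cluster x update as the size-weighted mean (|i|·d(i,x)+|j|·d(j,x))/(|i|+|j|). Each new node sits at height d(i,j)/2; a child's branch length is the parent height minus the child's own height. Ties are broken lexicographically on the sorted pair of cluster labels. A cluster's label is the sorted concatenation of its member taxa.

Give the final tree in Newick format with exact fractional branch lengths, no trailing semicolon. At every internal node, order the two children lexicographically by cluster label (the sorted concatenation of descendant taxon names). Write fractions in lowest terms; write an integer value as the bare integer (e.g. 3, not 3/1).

(((C:5/2,D:5/2):87/8,(G:23/2,(H:4,(O:1/2,Y:1/2):7/2):15/2):15/8):25/12,(P:1,S:1):347/24)

1. join O+Y (d=1) ⇒ OY; edges |O|=1/2, |Y|=1/2
  updated: d(C,OY)=24, d(D,OY)=65/2, d(G,OY)=29/2, d(H,OY)=8, d(OY,P)=27, d(OY,S)=53/2
2. join P+S (d=2) ⇒ PS; edges |P|=1, |S|=1
  updated: d(C,PS)=32, d(D,PS)=30, d(G,PS)=44, d(H,PS)=26, d(OY,PS)=107/4
3. join C+D (d=5) ⇒ CD; edges |C|=5/2, |D|=5/2
  updated: d(CD,G)=69/2, d(CD,H)=16, d(CD,OY)=113/4, d(CD,PS)=31
4. join H+OY (d=8) ⇒ HOY; edges |H|=4, |OY|=7/2
  updated: d(CD,HOY)=145/6, d(G,HOY)=23, d(HOY,PS)=53/2
5. join G+HOY (d=23) ⇒ GHOY; edges |G|=23/2, |HOY|=15/2
  updated: d(CD,GHOY)=107/4, d(GHOY,PS)=247/8
6. join CD+GHOY (d=107/4) ⇒ CDGHOY; edges |CD|=87/8, |GHOY|=15/8
  updated: d(CDGHOY,PS)=371/12
7. join CDGHOY+PS (d=371/12) ⇒ CDGHOPSY; edges |CDGHOY|=25/12, |PS|=347/24
final tree: (((C:5/2,D:5/2):87/8,(G:23/2,(H:4,(O:1/2,Y:1/2):7/2):15/2):15/8):25/12,(P:1,S:1):347/24)
total length: 1531/24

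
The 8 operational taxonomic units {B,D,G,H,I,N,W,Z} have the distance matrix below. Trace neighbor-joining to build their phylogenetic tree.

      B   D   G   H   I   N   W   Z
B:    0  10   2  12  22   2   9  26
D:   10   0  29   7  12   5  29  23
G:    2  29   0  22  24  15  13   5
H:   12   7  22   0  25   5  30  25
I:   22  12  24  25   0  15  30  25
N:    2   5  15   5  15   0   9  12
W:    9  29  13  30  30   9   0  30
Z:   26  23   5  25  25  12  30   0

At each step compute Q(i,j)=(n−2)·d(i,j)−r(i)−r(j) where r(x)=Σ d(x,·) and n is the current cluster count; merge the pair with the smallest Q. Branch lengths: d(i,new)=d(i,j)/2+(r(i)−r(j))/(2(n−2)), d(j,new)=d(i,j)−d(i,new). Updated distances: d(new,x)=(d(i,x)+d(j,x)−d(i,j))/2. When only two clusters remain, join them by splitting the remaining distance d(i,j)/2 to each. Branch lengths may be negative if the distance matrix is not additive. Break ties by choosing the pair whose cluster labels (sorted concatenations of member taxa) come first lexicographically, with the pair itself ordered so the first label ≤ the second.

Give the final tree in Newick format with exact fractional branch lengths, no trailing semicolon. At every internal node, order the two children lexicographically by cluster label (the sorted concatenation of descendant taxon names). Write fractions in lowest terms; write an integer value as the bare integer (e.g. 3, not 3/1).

(((B:-7/32,W:295/32):7/4,(((D:41/20,I:199/20):105/32,H:215/32):145/48,N:-169/48):59/16):9/2,(G:-1/2,Z:11/2):9/2)

step 1: merge (G,Z) at d=5, Q=-226; branch lengths G→-1/2, Z→11/2; new cluster GZ
  updated: d(B,GZ)=23/2, d(D,GZ)=47/2, d(GZ,H)=21, d(GZ,I)=22, d(GZ,N)=11, d(GZ,W)=19
step 2: merge (D,I) at d=12, Q=-305/2; branch lengths D→41/20, I→199/20; new cluster DI
  updated: d(B,DI)=10, d(DI,GZ)=67/4, d(DI,H)=10, d(DI,N)=4, d(DI,W)=47/2
step 3: merge (DI,H) at d=10, Q=-409/4; branch lengths DI→105/32, H→215/32; new cluster DHI
  updated: d(B,DHI)=6, d(DHI,GZ)=111/8, d(DHI,N)=-1/2, d(DHI,W)=87/4
step 4: merge (DHI,N) at d=-1/2, Q=-513/8; branch lengths DHI→145/48, N→-169/48; new cluster DHIN
  updated: d(B,DHIN)=17/4, d(DHIN,GZ)=203/16, d(DHIN,W)=125/8
step 5: merge (B,W) at d=9, Q=-403/8; branch lengths B→-7/32, W→295/32; new cluster BW
  updated: d(BW,DHIN)=87/16, d(BW,GZ)=43/4
step 6: merge (BW,DHIN) at d=87/16, Q=-231/8; branch lengths BW→7/4, DHIN→59/16; new cluster BDHINW
  updated: d(BDHINW,GZ)=9
step 7: merge (BDHINW,GZ) at d=9; branch lengths BDHINW→9/2, GZ→9/2; new cluster BDGHINWZ
final tree: (((B:-7/32,W:295/32):7/4,(((D:41/20,I:199/20):105/32,H:215/32):145/48,N:-169/48):59/16):9/2,(G:-1/2,Z:11/2):9/2)
total length: 799/16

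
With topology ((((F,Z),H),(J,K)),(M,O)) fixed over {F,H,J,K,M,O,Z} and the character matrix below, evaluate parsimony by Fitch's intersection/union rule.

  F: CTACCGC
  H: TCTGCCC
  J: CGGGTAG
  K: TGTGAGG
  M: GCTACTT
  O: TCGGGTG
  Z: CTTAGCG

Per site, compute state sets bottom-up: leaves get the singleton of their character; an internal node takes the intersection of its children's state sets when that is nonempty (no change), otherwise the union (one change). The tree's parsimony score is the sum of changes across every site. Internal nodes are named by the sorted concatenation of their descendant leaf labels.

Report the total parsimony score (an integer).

site 0, node FZ: F={C} ∩ Z={C} → {C} (+0)
site 0, node FHZ: FZ={C} ∪ H={T} → {C,T} (+1)
site 0, node JK: J={C} ∪ K={T} → {C,T} (+1)
site 0, node FHJKZ: FHZ={C,T} ∩ JK={C,T} → {C,T} (+0)
site 0, node MO: M={G} ∪ O={T} → {G,T} (+1)
site 0, node FHJKMOZ: FHJKZ={C,T} ∩ MO={G,T} → {T} (+0)
site 1, node FZ: F={T} ∩ Z={T} → {T} (+0)
site 1, node FHZ: FZ={T} ∪ H={C} → {C,T} (+1)
site 1, node JK: J={G} ∩ K={G} → {G} (+0)
site 1, node FHJKZ: FHZ={C,T} ∪ JK={G} → {C,G,T} (+1)
site 1, node MO: M={C} ∩ O={C} → {C} (+0)
site 1, node FHJKMOZ: FHJKZ={C,G,T} ∩ MO={C} → {C} (+0)
site 2, node FZ: F={A} ∪ Z={T} → {A,T} (+1)
site 2, node FHZ: FZ={A,T} ∩ H={T} → {T} (+0)
site 2, node JK: J={G} ∪ K={T} → {G,T} (+1)
site 2, node FHJKZ: FHZ={T} ∩ JK={G,T} → {T} (+0)
site 2, node MO: M={T} ∪ O={G} → {G,T} (+1)
site 2, node FHJKMOZ: FHJKZ={T} ∩ MO={G,T} → {T} (+0)
site 3, node FZ: F={C} ∪ Z={A} → {A,C} (+1)
site 3, node FHZ: FZ={A,C} ∪ H={G} → {A,C,G} (+1)
site 3, node JK: J={G} ∩ K={G} → {G} (+0)
site 3, node FHJKZ: FHZ={A,C,G} ∩ JK={G} → {G} (+0)
site 3, node MO: M={A} ∪ O={G} → {A,G} (+1)
site 3, node FHJKMOZ: FHJKZ={G} ∩ MO={A,G} → {G} (+0)
site 4, node FZ: F={C} ∪ Z={G} → {C,G} (+1)
site 4, node FHZ: FZ={C,G} ∩ H={C} → {C} (+0)
site 4, node JK: J={T} ∪ K={A} → {A,T} (+1)
site 4, node FHJKZ: FHZ={C} ∪ JK={A,T} → {A,C,T} (+1)
site 4, node MO: M={C} ∪ O={G} → {C,G} (+1)
site 4, node FHJKMOZ: FHJKZ={A,C,T} ∩ MO={C,G} → {C} (+0)
site 5, node FZ: F={G} ∪ Z={C} → {C,G} (+1)
site 5, node FHZ: FZ={C,G} ∩ H={C} → {C} (+0)
site 5, node JK: J={A} ∪ K={G} → {A,G} (+1)
site 5, node FHJKZ: FHZ={C} ∪ JK={A,G} → {A,C,G} (+1)
site 5, node MO: M={T} ∩ O={T} → {T} (+0)
site 5, node FHJKMOZ: FHJKZ={A,C,G} ∪ MO={T} → {A,C,G,T} (+1)
site 6, node FZ: F={C} ∪ Z={G} → {C,G} (+1)
site 6, node FHZ: FZ={C,G} ∩ H={C} → {C} (+0)
site 6, node JK: J={G} ∩ K={G} → {G} (+0)
site 6, node FHJKZ: FHZ={C} ∪ JK={G} → {C,G} (+1)
site 6, node MO: M={T} ∪ O={G} → {G,T} (+1)
site 6, node FHJKMOZ: FHJKZ={C,G} ∩ MO={G,T} → {G} (+0)
per-site changes: [3, 2, 3, 3, 4, 4, 3]; total = 22

22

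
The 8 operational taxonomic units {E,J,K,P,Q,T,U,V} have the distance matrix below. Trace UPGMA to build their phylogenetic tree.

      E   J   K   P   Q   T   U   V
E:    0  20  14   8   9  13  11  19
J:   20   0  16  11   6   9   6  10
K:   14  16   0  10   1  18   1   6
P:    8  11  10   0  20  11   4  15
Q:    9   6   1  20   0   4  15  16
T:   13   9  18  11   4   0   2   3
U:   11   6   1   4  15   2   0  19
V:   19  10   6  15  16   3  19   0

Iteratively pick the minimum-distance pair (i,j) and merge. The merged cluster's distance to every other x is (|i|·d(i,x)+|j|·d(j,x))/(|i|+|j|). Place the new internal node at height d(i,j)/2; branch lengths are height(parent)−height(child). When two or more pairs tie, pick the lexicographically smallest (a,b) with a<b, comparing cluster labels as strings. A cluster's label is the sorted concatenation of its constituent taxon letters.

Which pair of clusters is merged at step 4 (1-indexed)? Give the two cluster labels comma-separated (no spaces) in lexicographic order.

E,P

1. join K+Q (d=1) ⇒ KQ; edges |K|=1/2, |Q|=1/2
  updated: d(E,KQ)=23/2, d(J,KQ)=11, d(KQ,P)=15, d(KQ,T)=11, d(KQ,U)=8, d(KQ,V)=11
2. join T+U (d=2) ⇒ TU; edges |T|=1, |U|=1
  updated: d(E,TU)=12, d(J,TU)=15/2, d(KQ,TU)=19/2, d(P,TU)=15/2, d(TU,V)=11
3. join J+TU (d=15/2) ⇒ JTU; edges |J|=15/4, |TU|=11/4
  updated: d(E,JTU)=44/3, d(JTU,KQ)=10, d(JTU,P)=26/3, d(JTU,V)=32/3
4. join E+P (d=8) ⇒ EP; edges |E|=4, |P|=4
  updated: d(EP,JTU)=35/3, d(EP,KQ)=53/4, d(EP,V)=17
5. join JTU+KQ (d=10) ⇒ JKQTU; edges |JTU|=5/4, |KQ|=9/2
  updated: d(EP,JKQTU)=123/10, d(JKQTU,V)=54/5
6. join JKQTU+V (d=54/5) ⇒ JKQTUV; edges |JKQTU|=2/5, |V|=27/5
  updated: d(EP,JKQTUV)=157/12
7. join EP+JKQTUV (d=157/12) ⇒ EJKPQTUV; edges |EP|=61/24, |JKQTUV|=137/120
final tree: ((E:4,P:4):61/24,(((J:15/4,(T:1,U:1):11/4):5/4,(K:1/2,Q:1/2):9/2):2/5,V:27/5):137/120)
total length: 491/15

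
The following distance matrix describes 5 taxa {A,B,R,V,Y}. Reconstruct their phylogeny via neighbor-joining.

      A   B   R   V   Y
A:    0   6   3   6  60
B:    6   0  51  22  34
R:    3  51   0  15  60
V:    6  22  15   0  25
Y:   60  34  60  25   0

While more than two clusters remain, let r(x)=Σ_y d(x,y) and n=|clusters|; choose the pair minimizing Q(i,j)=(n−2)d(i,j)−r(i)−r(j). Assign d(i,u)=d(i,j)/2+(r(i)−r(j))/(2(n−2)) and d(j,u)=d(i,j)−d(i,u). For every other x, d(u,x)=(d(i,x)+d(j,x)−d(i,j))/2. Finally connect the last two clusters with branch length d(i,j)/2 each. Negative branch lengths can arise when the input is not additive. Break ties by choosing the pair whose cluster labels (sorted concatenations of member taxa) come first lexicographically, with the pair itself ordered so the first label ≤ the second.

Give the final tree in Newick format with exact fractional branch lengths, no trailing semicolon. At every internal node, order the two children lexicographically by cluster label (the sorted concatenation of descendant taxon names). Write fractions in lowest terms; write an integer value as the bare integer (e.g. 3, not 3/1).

1. join A+R (d=3, Q=-195) ⇒ AR; edges |A|=-15/2, |R|=21/2
  updated: d(AR,B)=27, d(AR,V)=9, d(AR,Y)=117/2
2. join AR+V (d=9, Q=-265/2) ⇒ ARV; edges |AR|=113/8, |V|=-41/8
  updated: d(ARV,B)=20, d(ARV,Y)=149/4
3. join ARV+B (d=20, Q=-365/4) ⇒ ABRV; edges |ARV|=93/8, |B|=67/8
  updated: d(ABRV,Y)=205/8
4. join ABRV+Y (d=205/8) ⇒ ABRVY; edges |ABRV|=205/16, |Y|=205/16
final tree: ((((A:-15/2,R:21/2):113/8,V:-41/8):93/8,B:67/8):205/16,Y:205/16)
total length: 461/8

((((A:-15/2,R:21/2):113/8,V:-41/8):93/8,B:67/8):205/16,Y:205/16)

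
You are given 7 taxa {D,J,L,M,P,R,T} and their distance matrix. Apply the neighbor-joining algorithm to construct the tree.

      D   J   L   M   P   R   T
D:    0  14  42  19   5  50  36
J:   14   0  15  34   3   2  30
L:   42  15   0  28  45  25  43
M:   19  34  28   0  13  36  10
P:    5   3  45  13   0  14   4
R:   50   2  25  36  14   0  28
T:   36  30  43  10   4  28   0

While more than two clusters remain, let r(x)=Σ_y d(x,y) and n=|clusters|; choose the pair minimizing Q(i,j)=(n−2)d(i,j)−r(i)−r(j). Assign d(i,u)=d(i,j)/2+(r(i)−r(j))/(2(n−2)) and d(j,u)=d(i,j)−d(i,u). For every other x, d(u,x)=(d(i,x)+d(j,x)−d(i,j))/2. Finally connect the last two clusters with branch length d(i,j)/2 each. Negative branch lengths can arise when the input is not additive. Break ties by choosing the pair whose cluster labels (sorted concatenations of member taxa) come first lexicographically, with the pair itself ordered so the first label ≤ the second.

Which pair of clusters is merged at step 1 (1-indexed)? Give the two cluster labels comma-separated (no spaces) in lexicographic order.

step 1: merge (J,R) at d=2, Q=-243; branch lengths J→-47/10, R→67/10; new cluster JR
  updated: d(D,JR)=31, d(JR,L)=19, d(JR,M)=34, d(JR,P)=15/2, d(JR,T)=28
step 2: merge (JR,L) at d=19, Q=-441/2; branch lengths JR→37/16, L→267/16; new cluster JLR
  updated: d(D,JLR)=27, d(JLR,M)=43/2, d(JLR,P)=67/4, d(JLR,T)=26
step 3: merge (D,P) at d=5, Q=-443/4; branch lengths D→253/24, P→-133/24; new cluster DP
  updated: d(DP,JLR)=155/8, d(DP,M)=27/2, d(DP,T)=35/2
step 4: merge (DP,JLR) at d=155/8, Q=-157/2; branch lengths DP→89/16, JLR→221/16; new cluster DJLPR
  updated: d(DJLPR,M)=125/16, d(DJLPR,T)=193/16
step 5: merge (DJLPR,M) at d=125/16, Q=-239/8; branch lengths DJLPR→79/16, M→23/8; new cluster DJLMPR
  updated: d(DJLMPR,T)=57/8
step 6: merge (DJLMPR,T) at d=57/8; branch lengths DJLMPR→57/16, T→57/16; new cluster DJLMPRT
final tree: ((((D:253/24,P:-133/24):89/16,((J:-47/10,R:67/10):37/16,L:267/16):221/16):79/16,M:23/8):57/16,T:57/16)
total length: 965/16

J,R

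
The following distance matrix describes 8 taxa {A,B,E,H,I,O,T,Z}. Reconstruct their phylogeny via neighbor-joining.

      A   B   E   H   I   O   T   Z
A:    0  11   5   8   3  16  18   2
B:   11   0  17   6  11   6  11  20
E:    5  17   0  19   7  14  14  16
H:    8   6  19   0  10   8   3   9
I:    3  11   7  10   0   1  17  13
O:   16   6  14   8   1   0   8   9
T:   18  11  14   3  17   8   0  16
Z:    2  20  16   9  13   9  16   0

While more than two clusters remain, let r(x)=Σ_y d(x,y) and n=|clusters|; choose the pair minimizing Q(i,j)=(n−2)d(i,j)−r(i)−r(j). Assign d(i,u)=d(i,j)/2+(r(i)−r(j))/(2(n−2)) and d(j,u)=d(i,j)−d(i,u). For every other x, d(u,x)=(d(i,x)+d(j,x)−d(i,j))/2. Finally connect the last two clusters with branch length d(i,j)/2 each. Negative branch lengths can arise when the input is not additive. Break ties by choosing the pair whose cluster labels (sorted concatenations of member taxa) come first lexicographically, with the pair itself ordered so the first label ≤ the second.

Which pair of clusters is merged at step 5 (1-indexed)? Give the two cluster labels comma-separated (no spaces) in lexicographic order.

AZ,E

1. join A+Z (d=2, Q=-136) ⇒ AZ; edges |A|=-5/6, |Z|=17/6
  updated: d(AZ,B)=29/2, d(AZ,E)=19/2, d(AZ,H)=15/2, d(AZ,I)=7, d(AZ,O)=23/2, d(AZ,T)=16
2. join H+T (d=3, Q=-215/2) ⇒ HT; edges |H|=-1/20, |T|=61/20
  updated: d(AZ,HT)=41/4, d(B,HT)=7, d(E,HT)=15, d(HT,I)=12, d(HT,O)=13/2
3. join B+HT (d=7, Q=-313/4) ⇒ BHT; edges |B|=131/32, |HT|=93/32
  updated: d(AZ,BHT)=71/8, d(BHT,E)=25/2, d(BHT,I)=8, d(BHT,O)=11/4
4. join BHT+O (d=11/4, Q=-425/8) ⇒ BHOT; edges |BHT|=89/48, |O|=43/48
  updated: d(AZ,BHOT)=141/16, d(BHOT,E)=95/8, d(BHOT,I)=25/8
5. join AZ+E (d=19/2, Q=-555/16) ⇒ AEZ; edges |AZ|=255/64, |E|=353/64
  updated: d(AEZ,BHOT)=179/32, d(AEZ,I)=9/4
6. join AEZ+BHOT (d=179/32, Q=-351/32) ⇒ ABEHOTZ; edges |AEZ|=151/64, |BHOT|=207/64
  updated: d(ABEHOTZ,I)=-7/64
7. join ABEHOTZ+I (d=-7/64) ⇒ ABEHIOTZ; edges |ABEHOTZ|=-7/128, |I|=-7/128
final tree: ((((A:-5/6,Z:17/6):255/64,E:353/64):151/64,((B:131/32,(H:-1/20,T:61/20):93/32):89/48,O:43/48):207/64):-7/128,I:-7/128)
total length: 1903/64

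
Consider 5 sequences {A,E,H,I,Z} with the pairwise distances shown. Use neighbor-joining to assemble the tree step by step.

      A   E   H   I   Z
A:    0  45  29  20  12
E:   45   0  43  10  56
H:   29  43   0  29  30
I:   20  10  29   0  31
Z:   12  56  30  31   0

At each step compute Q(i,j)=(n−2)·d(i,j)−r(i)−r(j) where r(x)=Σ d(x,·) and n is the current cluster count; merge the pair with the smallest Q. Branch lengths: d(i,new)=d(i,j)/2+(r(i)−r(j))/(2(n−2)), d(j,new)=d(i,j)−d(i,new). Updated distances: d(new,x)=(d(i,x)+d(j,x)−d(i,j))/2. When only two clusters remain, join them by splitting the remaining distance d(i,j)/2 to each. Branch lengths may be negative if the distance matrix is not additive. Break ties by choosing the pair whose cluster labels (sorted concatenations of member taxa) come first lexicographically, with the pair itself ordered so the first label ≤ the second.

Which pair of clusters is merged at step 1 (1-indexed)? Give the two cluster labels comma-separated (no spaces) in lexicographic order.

step 1: merge (E,I) at d=10, Q=-214; branch lengths E→47/3, I→-17/3; new cluster EI
  updated: d(A,EI)=55/2, d(EI,H)=31, d(EI,Z)=77/2
step 2: merge (A,Z) at d=12, Q=-125; branch lengths A→3, Z→9; new cluster AZ
  updated: d(AZ,EI)=27, d(AZ,H)=47/2
step 3: merge (AZ,EI) at d=27, Q=-163/2; branch lengths AZ→39/4, EI→69/4; new cluster AEIZ
  updated: d(AEIZ,H)=55/4
step 4: merge (AEIZ,H) at d=55/4; branch lengths AEIZ→55/8, H→55/8; new cluster AEHIZ
final tree: (((A:3,Z:9):39/4,(E:47/3,I:-17/3):69/4):55/8,H:55/8)
total length: 251/4

E,I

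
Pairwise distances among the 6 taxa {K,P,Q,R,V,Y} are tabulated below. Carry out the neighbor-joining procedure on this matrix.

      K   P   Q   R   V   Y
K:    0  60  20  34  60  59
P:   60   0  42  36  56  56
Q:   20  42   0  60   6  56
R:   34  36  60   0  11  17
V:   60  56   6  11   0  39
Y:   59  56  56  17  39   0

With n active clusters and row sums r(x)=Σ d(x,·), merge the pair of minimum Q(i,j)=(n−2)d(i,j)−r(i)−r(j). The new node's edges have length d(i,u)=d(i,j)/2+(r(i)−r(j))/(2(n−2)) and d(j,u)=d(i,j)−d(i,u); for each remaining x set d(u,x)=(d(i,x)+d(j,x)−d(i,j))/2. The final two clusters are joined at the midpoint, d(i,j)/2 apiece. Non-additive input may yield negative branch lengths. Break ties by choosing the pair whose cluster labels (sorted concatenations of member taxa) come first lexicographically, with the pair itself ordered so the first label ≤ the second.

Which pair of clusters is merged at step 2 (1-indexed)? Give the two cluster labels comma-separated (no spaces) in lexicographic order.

KQ,P

iteration 1: select K,Q (d=20, Q=-337); attach at lengths (129/8, 31/8); label the merged cluster KQ
  updated: d(KQ,P)=41, d(KQ,R)=37, d(KQ,V)=23, d(KQ,Y)=95/2
iteration 2: select KQ,P (d=41, Q=-429/2); attach at lengths (55/4, 109/4); label the merged cluster KPQ
  updated: d(KPQ,R)=16, d(KPQ,V)=19, d(KPQ,Y)=125/4
iteration 3: select KPQ,V (d=19, Q=-389/4); attach at lengths (141/16, 163/16); label the merged cluster KPQV
  updated: d(KPQV,R)=4, d(KPQV,Y)=205/8
iteration 4: select KPQV,R (d=4, Q=-373/8); attach at lengths (101/16, -37/16); label the merged cluster KPQRV
  updated: d(KPQRV,Y)=309/16
iteration 5: select KPQRV,Y (d=309/16); attach at lengths (309/32, 309/32); label the merged cluster KPQRVY
final tree: (((((K:129/8,Q:31/8):55/4,P:109/4):141/16,V:163/16):101/16,R:-37/16):309/32,Y:309/32)
total length: 1653/16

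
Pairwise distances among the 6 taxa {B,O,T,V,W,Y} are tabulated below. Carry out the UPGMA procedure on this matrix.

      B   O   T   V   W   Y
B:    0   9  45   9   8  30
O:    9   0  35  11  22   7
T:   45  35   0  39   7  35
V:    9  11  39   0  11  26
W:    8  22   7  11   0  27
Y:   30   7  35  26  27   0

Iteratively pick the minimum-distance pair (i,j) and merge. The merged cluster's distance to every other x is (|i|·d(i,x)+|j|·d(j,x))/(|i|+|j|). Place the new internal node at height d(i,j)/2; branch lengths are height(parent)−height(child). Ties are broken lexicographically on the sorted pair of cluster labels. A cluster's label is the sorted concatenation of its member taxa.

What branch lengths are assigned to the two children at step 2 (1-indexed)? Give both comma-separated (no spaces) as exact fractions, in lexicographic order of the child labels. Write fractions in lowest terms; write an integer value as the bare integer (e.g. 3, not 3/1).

iteration 1: select O,Y (d=7); attach at lengths (7/2, 7/2); label the merged cluster OY
  updated: d(B,OY)=39/2, d(OY,T)=35, d(OY,V)=37/2, d(OY,W)=49/2
iteration 2: select T,W (d=7); attach at lengths (7/2, 7/2); label the merged cluster TW
  updated: d(B,TW)=53/2, d(OY,TW)=119/4, d(TW,V)=25
iteration 3: select B,V (d=9); attach at lengths (9/2, 9/2); label the merged cluster BV
  updated: d(BV,OY)=19, d(BV,TW)=103/4
iteration 4: select BV,OY (d=19); attach at lengths (5, 6); label the merged cluster BOVY
  updated: d(BOVY,TW)=111/4
iteration 5: select BOVY,TW (d=111/4); attach at lengths (35/8, 83/8); label the merged cluster BOTVWY
final tree: (((B:9/2,V:9/2):5,(O:7/2,Y:7/2):6):35/8,(T:7/2,W:7/2):83/8)
total length: 195/4

7/2,7/2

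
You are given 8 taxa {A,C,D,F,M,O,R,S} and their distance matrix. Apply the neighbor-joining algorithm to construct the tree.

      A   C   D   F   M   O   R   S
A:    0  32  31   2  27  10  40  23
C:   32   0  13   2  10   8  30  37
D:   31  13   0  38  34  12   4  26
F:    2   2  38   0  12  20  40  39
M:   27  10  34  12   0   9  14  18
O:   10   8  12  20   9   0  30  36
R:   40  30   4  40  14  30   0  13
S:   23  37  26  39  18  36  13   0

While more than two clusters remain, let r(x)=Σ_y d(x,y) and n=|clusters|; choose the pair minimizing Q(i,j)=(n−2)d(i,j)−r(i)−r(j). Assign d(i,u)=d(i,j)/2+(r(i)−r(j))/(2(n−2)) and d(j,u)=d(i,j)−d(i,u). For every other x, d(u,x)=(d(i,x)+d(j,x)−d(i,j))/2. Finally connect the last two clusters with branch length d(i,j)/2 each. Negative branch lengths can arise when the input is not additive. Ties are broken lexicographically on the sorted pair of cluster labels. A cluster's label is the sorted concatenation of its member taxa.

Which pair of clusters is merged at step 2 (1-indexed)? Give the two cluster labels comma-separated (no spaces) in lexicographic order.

D,R

step 1: merge (A,F) at d=2, Q=-306; branch lengths A→2, F→0; new cluster AF
  updated: d(AF,C)=16, d(AF,D)=67/2, d(AF,M)=37/2, d(AF,O)=14, d(AF,R)=39, d(AF,S)=30
step 2: merge (D,R) at d=4, Q=-465/2; branch lengths D→5/4, R→11/4; new cluster DR
  updated: d(AF,DR)=137/4, d(C,DR)=39/2, d(DR,M)=22, d(DR,O)=19, d(DR,S)=35/2
step 3: merge (DR,S) at d=35/2, Q=-723/4; branch lengths DR→175/32, S→385/32; new cluster DRS
  updated: d(AF,DRS)=187/8, d(C,DRS)=39/2, d(DRS,M)=45/4, d(DRS,O)=75/4
step 4: merge (DRS,M) at d=45/4, Q=-703/8; branch lengths DRS→463/48, M→77/48; new cluster DMRS
  updated: d(AF,DMRS)=245/16, d(C,DMRS)=73/8, d(DMRS,O)=33/4
step 5: merge (AF,O) at d=14, Q=-761/16; branch lengths AF→689/64, O→207/64; new cluster AFO
  updated: d(AFO,C)=5, d(AFO,DMRS)=153/32
step 6: merge (AFO,C) at d=5, Q=-605/32; branch lengths AFO→21/64, C→299/64; new cluster ACFO
  updated: d(ACFO,DMRS)=285/64
step 7: merge (ACFO,DMRS) at d=285/64; branch lengths ACFO→285/128, DMRS→285/128; new cluster ACDFMORS
final tree: ((((A:2,F:0):689/64,O:207/64):21/64,C:299/64):285/128,(((D:5/4,R:11/4):175/32,S:385/32):463/48,M:77/48):285/128)
total length: 3725/64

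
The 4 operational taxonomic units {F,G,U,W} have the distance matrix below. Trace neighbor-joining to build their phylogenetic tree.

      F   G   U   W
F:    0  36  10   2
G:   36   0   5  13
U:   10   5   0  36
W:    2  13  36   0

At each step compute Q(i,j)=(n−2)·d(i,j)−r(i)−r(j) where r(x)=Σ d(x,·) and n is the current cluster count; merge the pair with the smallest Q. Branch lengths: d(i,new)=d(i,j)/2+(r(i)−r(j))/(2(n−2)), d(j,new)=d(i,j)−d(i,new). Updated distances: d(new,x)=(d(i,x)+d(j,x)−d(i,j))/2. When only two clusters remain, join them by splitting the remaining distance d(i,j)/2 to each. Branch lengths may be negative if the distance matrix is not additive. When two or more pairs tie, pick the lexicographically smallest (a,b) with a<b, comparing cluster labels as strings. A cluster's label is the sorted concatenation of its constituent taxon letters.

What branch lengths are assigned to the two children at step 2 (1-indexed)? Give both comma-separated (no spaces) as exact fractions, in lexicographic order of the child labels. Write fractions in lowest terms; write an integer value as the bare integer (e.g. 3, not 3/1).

81/4,13/4

iteration 1: select F,W (d=2, Q=-95); attach at lengths (1/4, 7/4); label the merged cluster FW
  updated: d(FW,G)=47/2, d(FW,U)=22
iteration 2: select FW,G (d=47/2, Q=-101/2); attach at lengths (81/4, 13/4); label the merged cluster FGW
  updated: d(FGW,U)=7/4
iteration 3: select FGW,U (d=7/4); attach at lengths (7/8, 7/8); label the merged cluster FGUW
final tree: (((F:1/4,W:7/4):81/4,G:13/4):7/8,U:7/8)
total length: 109/4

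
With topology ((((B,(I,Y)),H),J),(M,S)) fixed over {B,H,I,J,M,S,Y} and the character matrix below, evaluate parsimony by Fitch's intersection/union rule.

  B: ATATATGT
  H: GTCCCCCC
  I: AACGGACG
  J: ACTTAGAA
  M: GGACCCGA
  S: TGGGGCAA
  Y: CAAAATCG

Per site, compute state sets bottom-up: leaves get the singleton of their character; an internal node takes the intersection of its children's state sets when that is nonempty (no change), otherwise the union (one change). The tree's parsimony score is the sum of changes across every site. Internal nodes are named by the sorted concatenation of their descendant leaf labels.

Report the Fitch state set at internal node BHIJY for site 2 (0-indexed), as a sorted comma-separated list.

IY@0: {A} ∪ {C} = {A,C} (union, +1)
BIY@0: {A} ∩ {A,C} = {A} (intersection, +0)
BHIY@0: {A} ∪ {G} = {A,G} (union, +1)
BHIJY@0: {A,G} ∩ {A} = {A} (intersection, +0)
MS@0: {G} ∪ {T} = {G,T} (union, +1)
BHIJMSY@0: {A} ∪ {G,T} = {A,G,T} (union, +1)
IY@1: {A} ∩ {A} = {A} (intersection, +0)
BIY@1: {T} ∪ {A} = {A,T} (union, +1)
BHIY@1: {A,T} ∩ {T} = {T} (intersection, +0)
BHIJY@1: {T} ∪ {C} = {C,T} (union, +1)
MS@1: {G} ∩ {G} = {G} (intersection, +0)
BHIJMSY@1: {C,T} ∪ {G} = {C,G,T} (union, +1)
IY@2: {C} ∪ {A} = {A,C} (union, +1)
BIY@2: {A} ∩ {A,C} = {A} (intersection, +0)
BHIY@2: {A} ∪ {C} = {A,C} (union, +1)
BHIJY@2: {A,C} ∪ {T} = {A,C,T} (union, +1)
MS@2: {A} ∪ {G} = {A,G} (union, +1)
BHIJMSY@2: {A,C,T} ∩ {A,G} = {A} (intersection, +0)
IY@3: {G} ∪ {A} = {A,G} (union, +1)
BIY@3: {T} ∪ {A,G} = {A,G,T} (union, +1)
BHIY@3: {A,G,T} ∪ {C} = {A,C,G,T} (union, +1)
BHIJY@3: {A,C,G,T} ∩ {T} = {T} (intersection, +0)
MS@3: {C} ∪ {G} = {C,G} (union, +1)
BHIJMSY@3: {T} ∪ {C,G} = {C,G,T} (union, +1)
IY@4: {G} ∪ {A} = {A,G} (union, +1)
BIY@4: {A} ∩ {A,G} = {A} (intersection, +0)
BHIY@4: {A} ∪ {C} = {A,C} (union, +1)
BHIJY@4: {A,C} ∩ {A} = {A} (intersection, +0)
MS@4: {C} ∪ {G} = {C,G} (union, +1)
BHIJMSY@4: {A} ∪ {C,G} = {A,C,G} (union, +1)
IY@5: {A} ∪ {T} = {A,T} (union, +1)
BIY@5: {T} ∩ {A,T} = {T} (intersection, +0)
BHIY@5: {T} ∪ {C} = {C,T} (union, +1)
BHIJY@5: {C,T} ∪ {G} = {C,G,T} (union, +1)
MS@5: {C} ∩ {C} = {C} (intersection, +0)
BHIJMSY@5: {C,G,T} ∩ {C} = {C} (intersection, +0)
IY@6: {C} ∩ {C} = {C} (intersection, +0)
BIY@6: {G} ∪ {C} = {C,G} (union, +1)
BHIY@6: {C,G} ∩ {C} = {C} (intersection, +0)
BHIJY@6: {C} ∪ {A} = {A,C} (union, +1)
MS@6: {G} ∪ {A} = {A,G} (union, +1)
BHIJMSY@6: {A,C} ∩ {A,G} = {A} (intersection, +0)
IY@7: {G} ∩ {G} = {G} (intersection, +0)
BIY@7: {T} ∪ {G} = {G,T} (union, +1)
BHIY@7: {G,T} ∪ {C} = {C,G,T} (union, +1)
BHIJY@7: {C,G,T} ∪ {A} = {A,C,G,T} (union, +1)
MS@7: {A} ∩ {A} = {A} (intersection, +0)
BHIJMSY@7: {A,C,G,T} ∩ {A} = {A} (intersection, +0)
per-site changes: [4, 3, 4, 5, 4, 3, 3, 3]; total = 29

A,C,T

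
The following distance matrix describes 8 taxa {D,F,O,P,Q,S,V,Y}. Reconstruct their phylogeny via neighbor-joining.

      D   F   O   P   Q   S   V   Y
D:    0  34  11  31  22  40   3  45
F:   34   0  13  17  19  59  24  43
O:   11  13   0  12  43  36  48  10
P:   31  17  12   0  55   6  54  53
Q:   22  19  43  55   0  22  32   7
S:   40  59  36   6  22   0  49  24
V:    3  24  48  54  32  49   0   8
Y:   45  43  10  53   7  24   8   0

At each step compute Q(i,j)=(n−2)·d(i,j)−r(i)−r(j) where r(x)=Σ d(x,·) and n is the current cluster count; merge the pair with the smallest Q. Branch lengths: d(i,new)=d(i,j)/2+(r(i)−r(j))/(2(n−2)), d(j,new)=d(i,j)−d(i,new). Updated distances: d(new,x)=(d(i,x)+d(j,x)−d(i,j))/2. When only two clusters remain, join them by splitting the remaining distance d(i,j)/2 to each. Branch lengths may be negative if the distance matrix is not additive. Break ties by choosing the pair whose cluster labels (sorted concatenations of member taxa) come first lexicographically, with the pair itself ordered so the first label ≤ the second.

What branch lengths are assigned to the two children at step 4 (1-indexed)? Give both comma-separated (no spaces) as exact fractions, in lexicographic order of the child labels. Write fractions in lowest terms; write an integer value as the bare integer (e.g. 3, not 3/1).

103/8,71/8

step 1: merge (P,S) at d=6, Q=-428; branch lengths P→7/3, S→11/3; new cluster PS
  updated: d(D,PS)=65/2, d(F,PS)=35, d(O,PS)=21, d(PS,Q)=71/2, d(PS,V)=97/2, d(PS,Y)=71/2
step 2: merge (D,V) at d=3, Q=-296; branch lengths D→-1/10, V→31/10; new cluster DV
  updated: d(DV,F)=55/2, d(DV,O)=28, d(DV,PS)=39, d(DV,Q)=51/2, d(DV,Y)=25
step 3: merge (Q,Y) at d=7, Q=-445/2; branch lengths Q→75/16, Y→37/16; new cluster QY
  updated: d(DV,QY)=87/4, d(F,QY)=55/2, d(O,QY)=23, d(PS,QY)=32
step 4: merge (DV,QY) at d=87/4, Q=-621/4; branch lengths DV→103/8, QY→71/8; new cluster DQVY
  updated: d(DQVY,F)=133/8, d(DQVY,O)=117/8, d(DQVY,PS)=197/8
step 5: merge (DQVY,F) at d=133/8, Q=-349/4; branch lengths DQVY→49/8, F→21/2; new cluster DFQVY
  updated: d(DFQVY,O)=11/2, d(DFQVY,PS)=43/2
step 6: merge (DFQVY,O) at d=11/2, Q=-48; branch lengths DFQVY→3, O→5/2; new cluster DFOQVY
  updated: d(DFOQVY,PS)=37/2
step 7: merge (DFOQVY,PS) at d=37/2; branch lengths DFOQVY→37/4, PS→37/4; new cluster DFOPQSVY
final tree: (((((D:-1/10,V:31/10):103/8,(Q:75/16,Y:37/16):71/8):49/8,F:21/2):3,O:5/2):37/4,(P:7/3,S:11/3):37/4)
total length: 627/8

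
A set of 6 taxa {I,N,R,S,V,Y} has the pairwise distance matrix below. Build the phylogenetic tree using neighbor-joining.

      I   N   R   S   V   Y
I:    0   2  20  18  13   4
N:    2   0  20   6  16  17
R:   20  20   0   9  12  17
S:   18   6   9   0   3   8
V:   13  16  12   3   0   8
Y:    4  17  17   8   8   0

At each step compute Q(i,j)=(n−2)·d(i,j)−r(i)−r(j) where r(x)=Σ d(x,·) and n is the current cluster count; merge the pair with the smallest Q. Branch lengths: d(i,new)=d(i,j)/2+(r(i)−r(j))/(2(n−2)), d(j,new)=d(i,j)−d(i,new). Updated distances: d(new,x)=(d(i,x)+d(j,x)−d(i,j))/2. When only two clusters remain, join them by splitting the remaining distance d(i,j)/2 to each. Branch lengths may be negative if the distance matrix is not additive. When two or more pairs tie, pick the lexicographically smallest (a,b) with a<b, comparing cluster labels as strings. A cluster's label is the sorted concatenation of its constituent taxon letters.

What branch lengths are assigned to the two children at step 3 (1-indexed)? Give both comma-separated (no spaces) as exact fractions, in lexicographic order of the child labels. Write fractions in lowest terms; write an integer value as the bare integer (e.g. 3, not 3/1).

15/4,9/4

1. join I+N (d=2, Q=-110) ⇒ IN; edges |I|=1/2, |N|=3/2
  updated: d(IN,R)=19, d(IN,S)=11, d(IN,V)=27/2, d(IN,Y)=19/2
2. join IN+Y (d=19/2, Q=-67) ⇒ INY; edges |IN|=13/2, |Y|=3
  updated: d(INY,R)=53/4, d(INY,S)=19/4, d(INY,V)=6
3. join INY+V (d=6, Q=-33) ⇒ INVY; edges |INY|=15/4, |V|=9/4
  updated: d(INVY,R)=77/8, d(INVY,S)=7/8
4. join INVY+R (d=77/8, Q=-39/2) ⇒ INRVY; edges |INVY|=3/4, |R|=71/8
  updated: d(INRVY,S)=1/8
5. join INRVY+S (d=1/8) ⇒ INRSVY; edges |INRVY|=1/16, |S|=1/16
final tree: (((((I:1/2,N:3/2):13/2,Y:3):15/4,V:9/4):3/4,R:71/8):1/16,S:1/16)
total length: 109/4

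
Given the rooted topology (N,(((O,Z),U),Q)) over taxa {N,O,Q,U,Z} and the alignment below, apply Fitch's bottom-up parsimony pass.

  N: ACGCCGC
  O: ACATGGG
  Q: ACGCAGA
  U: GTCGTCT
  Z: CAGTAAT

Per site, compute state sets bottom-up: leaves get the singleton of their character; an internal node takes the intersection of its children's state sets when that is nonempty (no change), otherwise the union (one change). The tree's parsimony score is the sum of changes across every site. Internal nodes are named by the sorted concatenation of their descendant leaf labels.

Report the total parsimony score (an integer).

16

[col 0] OZ: children O:{A}, Z:{C} ∪→ {A,C}; cost 1
[col 0] OUZ: children OZ:{A,C}, U:{G} ∪→ {A,C,G}; cost 1
[col 0] OQUZ: children OUZ:{A,C,G}, Q:{A} ∩→ {A}; cost 0
[col 0] NOQUZ: children N:{A}, OQUZ:{A} ∩→ {A}; cost 0
[col 1] OZ: children O:{C}, Z:{A} ∪→ {A,C}; cost 1
[col 1] OUZ: children OZ:{A,C}, U:{T} ∪→ {A,C,T}; cost 1
[col 1] OQUZ: children OUZ:{A,C,T}, Q:{C} ∩→ {C}; cost 0
[col 1] NOQUZ: children N:{C}, OQUZ:{C} ∩→ {C}; cost 0
[col 2] OZ: children O:{A}, Z:{G} ∪→ {A,G}; cost 1
[col 2] OUZ: children OZ:{A,G}, U:{C} ∪→ {A,C,G}; cost 1
[col 2] OQUZ: children OUZ:{A,C,G}, Q:{G} ∩→ {G}; cost 0
[col 2] NOQUZ: children N:{G}, OQUZ:{G} ∩→ {G}; cost 0
[col 3] OZ: children O:{T}, Z:{T} ∩→ {T}; cost 0
[col 3] OUZ: children OZ:{T}, U:{G} ∪→ {G,T}; cost 1
[col 3] OQUZ: children OUZ:{G,T}, Q:{C} ∪→ {C,G,T}; cost 1
[col 3] NOQUZ: children N:{C}, OQUZ:{C,G,T} ∩→ {C}; cost 0
[col 4] OZ: children O:{G}, Z:{A} ∪→ {A,G}; cost 1
[col 4] OUZ: children OZ:{A,G}, U:{T} ∪→ {A,G,T}; cost 1
[col 4] OQUZ: children OUZ:{A,G,T}, Q:{A} ∩→ {A}; cost 0
[col 4] NOQUZ: children N:{C}, OQUZ:{A} ∪→ {A,C}; cost 1
[col 5] OZ: children O:{G}, Z:{A} ∪→ {A,G}; cost 1
[col 5] OUZ: children OZ:{A,G}, U:{C} ∪→ {A,C,G}; cost 1
[col 5] OQUZ: children OUZ:{A,C,G}, Q:{G} ∩→ {G}; cost 0
[col 5] NOQUZ: children N:{G}, OQUZ:{G} ∩→ {G}; cost 0
[col 6] OZ: children O:{G}, Z:{T} ∪→ {G,T}; cost 1
[col 6] OUZ: children OZ:{G,T}, U:{T} ∩→ {T}; cost 0
[col 6] OQUZ: children OUZ:{T}, Q:{A} ∪→ {A,T}; cost 1
[col 6] NOQUZ: children N:{C}, OQUZ:{A,T} ∪→ {A,C,T}; cost 1
per-site changes: [2, 2, 2, 2, 3, 2, 3]; total = 16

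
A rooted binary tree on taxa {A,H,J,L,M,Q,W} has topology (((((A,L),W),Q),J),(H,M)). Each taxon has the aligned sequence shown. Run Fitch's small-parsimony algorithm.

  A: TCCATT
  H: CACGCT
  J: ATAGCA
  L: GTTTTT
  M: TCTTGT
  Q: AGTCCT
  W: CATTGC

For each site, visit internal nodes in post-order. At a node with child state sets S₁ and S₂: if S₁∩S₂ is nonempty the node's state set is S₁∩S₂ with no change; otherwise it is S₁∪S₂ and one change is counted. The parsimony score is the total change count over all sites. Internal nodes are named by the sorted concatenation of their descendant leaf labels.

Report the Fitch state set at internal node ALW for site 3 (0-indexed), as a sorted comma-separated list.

T

AL@0: {T} ∪ {G} = {G,T} (union, +1)
ALW@0: {G,T} ∪ {C} = {C,G,T} (union, +1)
ALQW@0: {C,G,T} ∪ {A} = {A,C,G,T} (union, +1)
AJLQW@0: {A,C,G,T} ∩ {A} = {A} (intersection, +0)
HM@0: {C} ∪ {T} = {C,T} (union, +1)
AHJLMQW@0: {A} ∪ {C,T} = {A,C,T} (union, +1)
AL@1: {C} ∪ {T} = {C,T} (union, +1)
ALW@1: {C,T} ∪ {A} = {A,C,T} (union, +1)
ALQW@1: {A,C,T} ∪ {G} = {A,C,G,T} (union, +1)
AJLQW@1: {A,C,G,T} ∩ {T} = {T} (intersection, +0)
HM@1: {A} ∪ {C} = {A,C} (union, +1)
AHJLMQW@1: {T} ∪ {A,C} = {A,C,T} (union, +1)
AL@2: {C} ∪ {T} = {C,T} (union, +1)
ALW@2: {C,T} ∩ {T} = {T} (intersection, +0)
ALQW@2: {T} ∩ {T} = {T} (intersection, +0)
AJLQW@2: {T} ∪ {A} = {A,T} (union, +1)
HM@2: {C} ∪ {T} = {C,T} (union, +1)
AHJLMQW@2: {A,T} ∩ {C,T} = {T} (intersection, +0)
AL@3: {A} ∪ {T} = {A,T} (union, +1)
ALW@3: {A,T} ∩ {T} = {T} (intersection, +0)
ALQW@3: {T} ∪ {C} = {C,T} (union, +1)
AJLQW@3: {C,T} ∪ {G} = {C,G,T} (union, +1)
HM@3: {G} ∪ {T} = {G,T} (union, +1)
AHJLMQW@3: {C,G,T} ∩ {G,T} = {G,T} (intersection, +0)
AL@4: {T} ∩ {T} = {T} (intersection, +0)
ALW@4: {T} ∪ {G} = {G,T} (union, +1)
ALQW@4: {G,T} ∪ {C} = {C,G,T} (union, +1)
AJLQW@4: {C,G,T} ∩ {C} = {C} (intersection, +0)
HM@4: {C} ∪ {G} = {C,G} (union, +1)
AHJLMQW@4: {C} ∩ {C,G} = {C} (intersection, +0)
AL@5: {T} ∩ {T} = {T} (intersection, +0)
ALW@5: {T} ∪ {C} = {C,T} (union, +1)
ALQW@5: {C,T} ∩ {T} = {T} (intersection, +0)
AJLQW@5: {T} ∪ {A} = {A,T} (union, +1)
HM@5: {T} ∩ {T} = {T} (intersection, +0)
AHJLMQW@5: {A,T} ∩ {T} = {T} (intersection, +0)
per-site changes: [5, 5, 3, 4, 3, 2]; total = 22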